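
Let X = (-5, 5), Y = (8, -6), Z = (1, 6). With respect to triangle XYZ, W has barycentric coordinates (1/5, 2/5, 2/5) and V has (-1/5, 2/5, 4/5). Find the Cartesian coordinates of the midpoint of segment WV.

Barycentric coordinates of the midpoint are the average: (0, 2/5, 3/5).
Converting: 0·X + (2/5)·Y + (3/5)·Z = (19/5, 6/5).

(19/5, 6/5)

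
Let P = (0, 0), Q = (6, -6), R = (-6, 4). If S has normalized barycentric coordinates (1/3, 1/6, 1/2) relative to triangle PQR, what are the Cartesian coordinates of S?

S = (1/3)·P + (1/6)·Q + (1/2)·R.
x-coordinate: (1/3)·0 + (1/6)·6 + (1/2)·(-6) = -2.
y-coordinate: (1/3)·0 + (1/6)·(-6) + (1/2)·4 = 1.

(-2, 1)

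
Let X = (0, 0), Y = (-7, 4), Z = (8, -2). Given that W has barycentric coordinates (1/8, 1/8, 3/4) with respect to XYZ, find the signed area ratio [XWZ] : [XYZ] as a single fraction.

1/8

The signed ratio [XWZ]/[XYZ] equals the barycentric coordinate of W at vertex Y, which is 1/8.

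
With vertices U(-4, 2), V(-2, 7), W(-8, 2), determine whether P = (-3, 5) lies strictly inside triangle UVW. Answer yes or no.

yes

Barycentric coordinates of P: (7/20, 3/5, 1/20).
The three coordinates are positive, positive, positive; a point is interior exactly when all three are positive.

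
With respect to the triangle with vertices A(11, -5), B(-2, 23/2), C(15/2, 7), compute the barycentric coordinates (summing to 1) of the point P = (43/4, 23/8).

Signed area of the reference triangle: [ABC] = ½·(11·(23/2−7) + (-2)·(7−(-5)) + (15/2)·(-5−(23/2))) = ½·(99/2 − 24 − 495/4) = -393/8.
[PBC] = ½·((43/4)·(23/2−7) + (-2)·(7−(23/8)) + (15/2)·(23/8−(23/2))) = ½·(387/8 − 33/4 − 1035/16) = -393/32, so the A-coordinate is (-393/32)/(-393/8) = 1/4.
[APC] = ½·(11·(23/8−7) + (43/4)·(7−(-5)) + (15/2)·(-5−(23/8))) = ½·(-363/8 + 129 − 945/16) = 393/32, so the B-coordinate is -1/4.
[ABP] = ½·(11·(23/2−(23/8)) + (-2)·(23/8−(-5)) + (43/4)·(-5−(23/2))) = ½·(759/8 − 63/4 − 1419/8) = -393/8, so the C-coordinate is 1.
Check: 1/4 − 1/4 + 1 = 1.

(1/4, -1/4, 1)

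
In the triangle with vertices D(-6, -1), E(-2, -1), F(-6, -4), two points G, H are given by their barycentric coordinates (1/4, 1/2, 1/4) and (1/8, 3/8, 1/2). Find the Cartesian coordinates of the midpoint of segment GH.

Barycentric coordinates of the midpoint are the average: (3/16, 7/16, 3/8).
Converting: (3/16)·D + (7/16)·E + (3/8)·F = (-17/4, -17/8).

(-17/4, -17/8)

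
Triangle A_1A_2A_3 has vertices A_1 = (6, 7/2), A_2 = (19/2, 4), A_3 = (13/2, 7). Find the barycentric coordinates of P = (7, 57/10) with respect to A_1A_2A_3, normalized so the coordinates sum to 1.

(1/5, 1/5, 3/5)

Signed area of the reference triangle: [A_1A_2A_3] = ½·(6·(4−7) + (19/2)·(7−(7/2)) + (13/2)·(7/2−4)) = ½·(-18 + 133/4 − 13/4) = 6.
[PA_2A_3] = ½·(7·(4−7) + (19/2)·(7−(57/10)) + (13/2)·(57/10−4)) = ½·(-21 + 247/20 + 221/20) = 6/5, so the A_1-coordinate is (6/5)/6 = 1/5.
[A_1PA_3] = ½·(6·(57/10−7) + 7·(7−(7/2)) + (13/2)·(7/2−(57/10))) = ½·(-39/5 + 49/2 − 143/10) = 6/5, so the A_2-coordinate is 1/5.
[A_1A_2P] = ½·(6·(4−(57/10)) + (19/2)·(57/10−(7/2)) + 7·(7/2−4)) = ½·(-51/5 + 209/10 − 7/2) = 18/5, so the A_3-coordinate is 3/5.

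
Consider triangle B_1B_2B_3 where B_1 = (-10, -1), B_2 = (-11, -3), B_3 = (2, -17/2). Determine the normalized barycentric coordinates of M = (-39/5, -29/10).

(3/5, 1/5, 1/5)

Signed area of the reference triangle: [B_1B_2B_3] = ½·((-10)·(-3−(-17/2)) + (-11)·(-17/2−(-1)) + 2·(-1−(-3))) = ½·(-55 + 165/2 + 4) = 63/4.
[MB_2B_3] = ½·((-39/5)·(-3−(-17/2)) + (-11)·(-17/2−(-29/10)) + 2·(-29/10−(-3))) = ½·(-429/10 + 308/5 + 1/5) = 189/20, so the B_1-coordinate is (189/20)/(63/4) = 3/5.
[B_1MB_3] = ½·((-10)·(-29/10−(-17/2)) + (-39/5)·(-17/2−(-1)) + 2·(-1−(-29/10))) = ½·(-56 + 117/2 + 19/5) = 63/20, so the B_2-coordinate is 1/5.
[B_1B_2M] = ½·((-10)·(-3−(-29/10)) + (-11)·(-29/10−(-1)) + (-39/5)·(-1−(-3))) = ½·(1 + 209/10 − 78/5) = 63/20, so the B_3-coordinate is 1/5.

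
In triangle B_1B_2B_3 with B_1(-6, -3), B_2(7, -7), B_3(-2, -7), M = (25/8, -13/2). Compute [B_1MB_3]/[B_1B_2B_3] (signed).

5/8

[B_1B_2B_3] = ½·((-6)·(-7−(-7)) + 7·(-7−(-3)) + (-2)·(-3−(-7))) = ½·(0 − 28 − 8) = -18.
[B_1MB_3] = ½·((-6)·(-13/2−(-7)) + (25/8)·(-7−(-3)) + (-2)·(-3−(-13/2))) = ½·(-3 − 25/2 − 7) = -45/4, so the ratio is (-45/4)/(-18) = 5/8.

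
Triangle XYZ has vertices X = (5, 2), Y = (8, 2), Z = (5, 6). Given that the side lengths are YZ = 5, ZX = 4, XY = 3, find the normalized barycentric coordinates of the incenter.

(5/12, 1/3, 1/4)

The incenter has barycentric coordinates proportional to the opposite side lengths: (5 : 4 : 3).
Normalizing by 5+4+3 = 12 gives (5/12, 1/3, 1/4).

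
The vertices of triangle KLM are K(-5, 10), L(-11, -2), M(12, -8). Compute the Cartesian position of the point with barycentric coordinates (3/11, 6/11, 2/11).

(-57/11, 2/11)

N = (3/11)·K + (6/11)·L + (2/11)·M.
x-coordinate: (3/11)·(-5) + (6/11)·(-11) + (2/11)·12 = -57/11.
y-coordinate: (3/11)·10 + (6/11)·(-2) + (2/11)·(-8) = 2/11.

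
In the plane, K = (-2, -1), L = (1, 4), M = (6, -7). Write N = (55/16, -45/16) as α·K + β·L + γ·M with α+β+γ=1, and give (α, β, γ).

(1/8, 5/16, 9/16)

Signed area of the reference triangle: [KLM] = ½·((-2)·(4−(-7)) + 1·(-7−(-1)) + 6·(-1−4)) = ½·(-22 − 6 − 30) = -29.
[NLM] = ½·((55/16)·(4−(-7)) + 1·(-7−(-45/16)) + 6·(-45/16−4)) = ½·(605/16 − 67/16 − 327/8) = -29/8, so the K-coordinate is (-29/8)/(-29) = 1/8.
[KNM] = ½·((-2)·(-45/16−(-7)) + (55/16)·(-7−(-1)) + 6·(-1−(-45/16))) = ½·(-67/8 − 165/8 + 87/8) = -145/16, so the L-coordinate is 5/16.
[KLN] = ½·((-2)·(4−(-45/16)) + 1·(-45/16−(-1)) + (55/16)·(-1−4)) = ½·(-109/8 − 29/16 − 275/16) = -261/16, so the M-coordinate is 9/16.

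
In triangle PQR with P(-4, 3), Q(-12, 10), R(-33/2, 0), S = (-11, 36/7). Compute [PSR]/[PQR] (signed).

[PQR] = ½·((-4)·(10−0) + (-12)·(0−3) + (-33/2)·(3−10)) = ½·(-40 + 36 + 231/2) = 223/4.
[PSR] = ½·((-4)·(36/7−0) + (-11)·(0−3) + (-33/2)·(3−(36/7))) = ½·(-144/7 + 33 + 495/14) = 669/28, so the ratio is (669/28)/(223/4) = 3/7.

3/7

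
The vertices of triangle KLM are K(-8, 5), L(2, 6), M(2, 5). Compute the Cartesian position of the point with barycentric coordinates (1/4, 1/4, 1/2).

(-1/2, 21/4)

N = (1/4)·K + (1/4)·L + (1/2)·M.
x-coordinate: (1/4)·(-8) + (1/4)·2 + (1/2)·2 = -1/2.
y-coordinate: (1/4)·5 + (1/4)·6 + (1/2)·5 = 21/4.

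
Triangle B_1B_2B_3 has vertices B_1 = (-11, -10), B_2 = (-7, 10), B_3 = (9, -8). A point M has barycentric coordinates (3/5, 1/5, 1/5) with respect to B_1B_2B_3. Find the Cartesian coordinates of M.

(-31/5, -28/5)

M = (3/5)·B_1 + (1/5)·B_2 + (1/5)·B_3.
x-coordinate: (3/5)·(-11) + (1/5)·(-7) + (1/5)·9 = -31/5.
y-coordinate: (3/5)·(-10) + (1/5)·10 + (1/5)·(-8) = -28/5.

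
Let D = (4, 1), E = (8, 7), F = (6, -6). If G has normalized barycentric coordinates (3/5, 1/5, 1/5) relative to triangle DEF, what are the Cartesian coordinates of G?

(26/5, 4/5)

G = (3/5)·D + (1/5)·E + (1/5)·F.
x-coordinate: (3/5)·4 + (1/5)·8 + (1/5)·6 = 26/5.
y-coordinate: (3/5)·1 + (1/5)·7 + (1/5)·(-6) = 4/5.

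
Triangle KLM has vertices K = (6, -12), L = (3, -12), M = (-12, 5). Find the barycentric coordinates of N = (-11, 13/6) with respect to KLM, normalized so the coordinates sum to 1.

Signed area of the reference triangle: [KLM] = ½·(6·(-12−5) + 3·(5−(-12)) + (-12)·(-12−(-12))) = ½·(-102 + 51 + 0) = -51/2.
[NLM] = ½·((-11)·(-12−5) + 3·(5−(13/6)) + (-12)·(13/6−(-12))) = ½·(187 + 17/2 − 170) = 51/4, so the K-coordinate is (51/4)/(-51/2) = -1/2.
[KNM] = ½·(6·(13/6−5) + (-11)·(5−(-12)) + (-12)·(-12−(13/6))) = ½·(-17 − 187 + 170) = -17, so the L-coordinate is 2/3.
[KLN] = ½·(6·(-12−(13/6)) + 3·(13/6−(-12)) + (-11)·(-12−(-12))) = ½·(-85 + 85/2 + 0) = -85/4, so the M-coordinate is 5/6.

(-1/2, 2/3, 5/6)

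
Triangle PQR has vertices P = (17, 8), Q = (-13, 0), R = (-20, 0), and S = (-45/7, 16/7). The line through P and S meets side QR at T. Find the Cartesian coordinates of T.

Barycentric coordinates of S with respect to PQR: (2/7, 3/7, 2/7).
On side QR the P-coordinate is zero; dropping S's P-weight 2/7 and renormalizing the remaining 3/7 : 2/7 gives weights 3/5, 2/5 on Q, R.
T = (3/5)·(-13, 0) + (2/5)·(-20, 0) = (-79/5, 0).

(-79/5, 0)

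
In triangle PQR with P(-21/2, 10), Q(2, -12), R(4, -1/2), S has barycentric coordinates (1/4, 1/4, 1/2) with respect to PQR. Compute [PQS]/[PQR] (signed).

The signed ratio [PQS]/[PQR] equals the barycentric coordinate of S at vertex R, which is 1/2.

1/2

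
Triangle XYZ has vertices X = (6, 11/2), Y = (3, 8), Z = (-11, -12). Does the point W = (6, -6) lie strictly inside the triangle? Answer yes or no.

Barycentric coordinates of W: (256/95, -391/190, 69/190).
The three coordinates are positive, negative, positive; a point is interior exactly when all three are positive.

no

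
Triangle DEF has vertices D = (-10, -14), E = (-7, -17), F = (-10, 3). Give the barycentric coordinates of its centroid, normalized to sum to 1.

The centroid is the average of the vertices, so each weight is 1/3.

(1/3, 1/3, 1/3)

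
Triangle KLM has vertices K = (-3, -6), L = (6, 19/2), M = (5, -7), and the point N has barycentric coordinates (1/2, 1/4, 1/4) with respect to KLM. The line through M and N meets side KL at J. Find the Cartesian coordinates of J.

Line MN meets KL where the M-coordinate vanishes; zeroing N's M-weight and renormalizing leaves K, L-weights 1/2 : 1/4 → (2/3, 1/3).
So J = (2/3)·K + (1/3)·L = (0, -5/6).

(0, -5/6)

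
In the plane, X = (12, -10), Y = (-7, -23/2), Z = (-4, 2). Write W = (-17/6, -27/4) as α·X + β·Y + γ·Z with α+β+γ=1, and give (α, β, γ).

Signed area of the reference triangle: [XYZ] = ½·(12·(-23/2−2) + (-7)·(2−(-10)) + (-4)·(-10−(-23/2))) = ½·(-162 − 84 − 6) = -126.
[WYZ] = ½·((-17/6)·(-23/2−2) + (-7)·(2−(-27/4)) + (-4)·(-27/4−(-23/2))) = ½·(153/4 − 245/4 − 19) = -21, so the X-coordinate is (-21)/(-126) = 1/6.
[XWZ] = ½·(12·(-27/4−2) + (-17/6)·(2−(-10)) + (-4)·(-10−(-27/4))) = ½·(-105 − 34 + 13) = -63, so the Y-coordinate is 1/2.
[XYW] = ½·(12·(-23/2−(-27/4)) + (-7)·(-27/4−(-10)) + (-17/6)·(-10−(-23/2))) = ½·(-57 − 91/4 − 17/4) = -42, so the Z-coordinate is 1/3.
Check: 1/6 + 1/2 + 1/3 = 1.

(1/6, 1/2, 1/3)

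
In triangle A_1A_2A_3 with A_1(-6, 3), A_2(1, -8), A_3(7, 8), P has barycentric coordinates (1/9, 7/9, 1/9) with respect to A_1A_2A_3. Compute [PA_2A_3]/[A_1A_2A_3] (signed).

The signed ratio [PA_2A_3]/[A_1A_2A_3] equals the barycentric coordinate of P at vertex A_1, which is 1/9.

1/9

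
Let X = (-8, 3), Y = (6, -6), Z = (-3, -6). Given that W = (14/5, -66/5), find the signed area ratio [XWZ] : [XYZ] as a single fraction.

1/5

[XYZ] = ½·((-8)·(-6−(-6)) + 6·(-6−3) + (-3)·(3−(-6))) = ½·(0 − 54 − 27) = -81/2.
[XWZ] = ½·((-8)·(-66/5−(-6)) + (14/5)·(-6−3) + (-3)·(3−(-66/5))) = ½·(288/5 − 126/5 − 243/5) = -81/10, so the ratio is (-81/10)/(-81/2) = 1/5.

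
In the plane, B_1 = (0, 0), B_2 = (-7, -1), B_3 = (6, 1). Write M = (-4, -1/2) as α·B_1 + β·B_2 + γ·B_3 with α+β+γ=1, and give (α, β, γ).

Signed area of the reference triangle: [B_1B_2B_3] = ½·(0·(-1−1) + (-7)·(1−0) + 6·(0−(-1))) = ½·(0 − 7 + 6) = -1/2.
[MB_2B_3] = ½·((-4)·(-1−1) + (-7)·(1−(-1/2)) + 6·(-1/2−(-1))) = ½·(8 − 21/2 + 3) = 1/4, so the B_1-coordinate is (1/4)/(-1/2) = -1/2.
[B_1MB_3] = ½·(0·(-1/2−1) + (-4)·(1−0) + 6·(0−(-1/2))) = ½·(0 − 4 + 3) = -1/2, so the B_2-coordinate is 1.
[B_1B_2M] = ½·(0·(-1−(-1/2)) + (-7)·(-1/2−0) + (-4)·(0−(-1))) = ½·(0 + 7/2 − 4) = -1/4, so the B_3-coordinate is 1/2.

(-1/2, 1, 1/2)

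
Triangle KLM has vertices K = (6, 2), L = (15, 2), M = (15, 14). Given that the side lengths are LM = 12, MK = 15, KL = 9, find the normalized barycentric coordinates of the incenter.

(1/3, 5/12, 1/4)

The incenter has barycentric coordinates proportional to the opposite side lengths: (12 : 15 : 9).
Normalizing by 12+15+9 = 36 gives (1/3, 5/12, 1/4).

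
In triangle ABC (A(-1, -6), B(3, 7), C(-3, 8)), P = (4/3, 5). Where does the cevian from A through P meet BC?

Barycentric coordinates of P with respect to ABC: (1/6, 2/3, 1/6).
On side BC the A-coordinate is zero; dropping P's A-weight 1/6 and renormalizing the remaining 2/3 : 1/6 gives weights 4/5, 1/5 on B, C.
Q = (4/5)·(3, 7) + (1/5)·(-3, 8) = (9/5, 36/5).

(9/5, 36/5)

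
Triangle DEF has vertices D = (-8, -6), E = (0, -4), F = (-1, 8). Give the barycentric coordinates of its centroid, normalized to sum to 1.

(1/3, 1/3, 1/3)

The centroid is the average of the vertices, so each weight is 1/3.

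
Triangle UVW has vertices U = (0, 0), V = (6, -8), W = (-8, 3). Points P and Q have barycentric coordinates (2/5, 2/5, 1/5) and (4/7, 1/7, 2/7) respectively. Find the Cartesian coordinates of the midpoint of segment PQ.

(-11/35, -101/70)

Barycentric coordinates of the midpoint are the average: (17/35, 19/70, 17/70).
Converting: (17/35)·U + (19/70)·V + (17/70)·W = (-11/35, -101/70).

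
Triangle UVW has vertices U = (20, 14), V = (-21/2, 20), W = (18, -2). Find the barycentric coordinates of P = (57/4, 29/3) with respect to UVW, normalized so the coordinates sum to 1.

(1/2, 1/6, 1/3)

Signed area of the reference triangle: [UVW] = ½·(20·(20−(-2)) + (-21/2)·(-2−14) + 18·(14−20)) = ½·(440 + 168 − 108) = 250.
[PVW] = ½·((57/4)·(20−(-2)) + (-21/2)·(-2−(29/3)) + 18·(29/3−20)) = ½·(627/2 + 245/2 − 186) = 125, so the U-coordinate is 125/250 = 1/2.
[UPW] = ½·(20·(29/3−(-2)) + (57/4)·(-2−14) + 18·(14−(29/3))) = ½·(700/3 − 228 + 78) = 125/3, so the V-coordinate is 1/6.
[UVP] = ½·(20·(20−(29/3)) + (-21/2)·(29/3−14) + (57/4)·(14−20)) = ½·(620/3 + 91/2 − 171/2) = 250/3, so the W-coordinate is 1/3.
Check: 1/2 + 1/6 + 1/3 = 1.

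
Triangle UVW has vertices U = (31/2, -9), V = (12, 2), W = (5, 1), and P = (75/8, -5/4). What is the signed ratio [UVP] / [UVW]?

1/2

[UVW] = ½·((31/2)·(2−1) + 12·(1−(-9)) + 5·(-9−2)) = ½·(31/2 + 120 − 55) = 161/4.
[UVP] = ½·((31/2)·(2−(-5/4)) + 12·(-5/4−(-9)) + (75/8)·(-9−2)) = ½·(403/8 + 93 − 825/8) = 161/8, so the ratio is (161/8)/(161/4) = 1/2.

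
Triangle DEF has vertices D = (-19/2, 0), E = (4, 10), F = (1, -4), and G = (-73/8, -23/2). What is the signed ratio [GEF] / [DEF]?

[DEF] = ½·((-19/2)·(10−(-4)) + 4·(-4−0) + 1·(0−10)) = ½·(-133 − 16 − 10) = -159/2.
[GEF] = ½·((-73/8)·(10−(-4)) + 4·(-4−(-23/2)) + 1·(-23/2−10)) = ½·(-511/4 + 30 − 43/2) = -477/8, so the ratio is (-477/8)/(-159/2) = 3/4.

3/4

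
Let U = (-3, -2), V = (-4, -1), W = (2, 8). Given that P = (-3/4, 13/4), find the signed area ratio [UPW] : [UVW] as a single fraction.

[UVW] = ½·((-3)·(-1−8) + (-4)·(8−(-2)) + 2·(-2−(-1))) = ½·(27 − 40 − 2) = -15/2.
[UPW] = ½·((-3)·(13/4−8) + (-3/4)·(8−(-2)) + 2·(-2−(13/4))) = ½·(57/4 − 15/2 − 21/2) = -15/8, so the ratio is (-15/8)/(-15/2) = 1/4.

1/4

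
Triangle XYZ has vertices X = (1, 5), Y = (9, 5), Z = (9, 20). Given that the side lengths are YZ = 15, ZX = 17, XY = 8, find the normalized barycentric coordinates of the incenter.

The incenter has barycentric coordinates proportional to the opposite side lengths: (15 : 17 : 8).
Normalizing by 15+17+8 = 40 gives (3/8, 17/40, 1/5).

(3/8, 17/40, 1/5)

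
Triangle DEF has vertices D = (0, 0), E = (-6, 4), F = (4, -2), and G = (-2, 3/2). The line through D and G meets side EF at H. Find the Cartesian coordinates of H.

Barycentric coordinates of G with respect to DEF: (1/4, 1/2, 1/4).
On side EF the D-coordinate is zero; dropping G's D-weight 1/4 and renormalizing the remaining 1/2 : 1/4 gives weights 2/3, 1/3 on E, F.
H = (2/3)·(-6, 4) + (1/3)·(4, -2) = (-8/3, 2).

(-8/3, 2)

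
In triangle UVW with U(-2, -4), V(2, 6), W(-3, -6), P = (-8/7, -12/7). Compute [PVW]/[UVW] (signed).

[UVW] = ½·((-2)·(6−(-6)) + 2·(-6−(-4)) + (-3)·(-4−6)) = ½·(-24 − 4 + 30) = 1.
[PVW] = ½·((-8/7)·(6−(-6)) + 2·(-6−(-12/7)) + (-3)·(-12/7−6)) = ½·(-96/7 − 60/7 + 162/7) = 3/7, so the ratio is (3/7)/1 = 3/7.

3/7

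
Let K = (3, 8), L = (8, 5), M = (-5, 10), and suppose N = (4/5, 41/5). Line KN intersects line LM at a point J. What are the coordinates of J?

(-2/3, 25/3)

Barycentric coordinates of N with respect to KLM: (2/5, 1/5, 2/5).
On side LM the K-coordinate is zero; dropping N's K-weight 2/5 and renormalizing the remaining 1/5 : 2/5 gives weights 1/3, 2/3 on L, M.
J = (1/3)·(8, 5) + (2/3)·(-5, 10) = (-2/3, 25/3).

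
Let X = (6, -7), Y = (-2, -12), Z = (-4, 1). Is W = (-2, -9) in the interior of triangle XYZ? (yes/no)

Barycentric coordinates of W: (1/19, 14/19, 4/19).
The three coordinates are positive, positive, positive; a point is interior exactly when all three are positive.

yes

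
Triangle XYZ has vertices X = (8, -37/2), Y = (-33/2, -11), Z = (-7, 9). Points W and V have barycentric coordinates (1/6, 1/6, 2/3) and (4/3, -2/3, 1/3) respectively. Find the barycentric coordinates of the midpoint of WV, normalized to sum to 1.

(3/4, -1/4, 1/2)

Since both coordinate triples sum to 1, the midpoint's barycentrics are the componentwise average.
(1/6+4/3)/2 = 3/4; similarly -1/4 and 1/2.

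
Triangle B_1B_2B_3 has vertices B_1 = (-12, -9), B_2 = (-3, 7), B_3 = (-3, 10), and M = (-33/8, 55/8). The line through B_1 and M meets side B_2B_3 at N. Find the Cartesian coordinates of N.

Barycentric coordinates of M with respect to B_1B_2B_3: (1/8, 1/4, 5/8).
On side B_2B_3 the B_1-coordinate is zero; dropping M's B_1-weight 1/8 and renormalizing the remaining 1/4 : 5/8 gives weights 2/7, 5/7 on B_2, B_3.
N = (2/7)·(-3, 7) + (5/7)·(-3, 10) = (-3, 64/7).

(-3, 64/7)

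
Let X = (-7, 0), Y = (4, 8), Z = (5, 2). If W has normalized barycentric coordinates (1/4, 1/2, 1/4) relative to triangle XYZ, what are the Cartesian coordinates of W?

(3/2, 9/2)

W = (1/4)·X + (1/2)·Y + (1/4)·Z.
x-coordinate: (1/4)·(-7) + (1/2)·4 + (1/4)·5 = 3/2.
y-coordinate: (1/4)·0 + (1/2)·8 + (1/4)·2 = 9/2.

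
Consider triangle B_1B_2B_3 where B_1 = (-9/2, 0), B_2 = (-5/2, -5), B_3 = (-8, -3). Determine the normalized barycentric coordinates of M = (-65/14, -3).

Signed area of the reference triangle: [B_1B_2B_3] = ½·((-9/2)·(-5−(-3)) + (-5/2)·(-3−0) + (-8)·(0−(-5))) = ½·(9 + 15/2 − 40) = -47/4.
[MB_2B_3] = ½·((-65/14)·(-5−(-3)) + (-5/2)·(-3−(-3)) + (-8)·(-3−(-5))) = ½·(65/7 + 0 − 16) = -47/14, so the B_1-coordinate is (-47/14)/(-47/4) = 2/7.
[B_1MB_3] = ½·((-9/2)·(-3−(-3)) + (-65/14)·(-3−0) + (-8)·(0−(-3))) = ½·(0 + 195/14 − 24) = -141/28, so the B_2-coordinate is 3/7.
[B_1B_2M] = ½·((-9/2)·(-5−(-3)) + (-5/2)·(-3−0) + (-65/14)·(0−(-5))) = ½·(9 + 15/2 − 325/14) = -47/14, so the B_3-coordinate is 2/7.

(2/7, 3/7, 2/7)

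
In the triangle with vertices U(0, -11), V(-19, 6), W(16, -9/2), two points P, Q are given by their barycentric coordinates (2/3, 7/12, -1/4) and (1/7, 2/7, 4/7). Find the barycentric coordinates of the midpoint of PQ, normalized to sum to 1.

(17/42, 73/168, 9/56)

Since both coordinate triples sum to 1, the midpoint's barycentrics are the componentwise average.
(2/3+1/7)/2 = 17/42; similarly 73/168 and 9/56.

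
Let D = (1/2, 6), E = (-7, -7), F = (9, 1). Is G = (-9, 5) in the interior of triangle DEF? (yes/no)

Barycentric coordinates of G: (52/37, 14/37, -29/37).
The three coordinates are positive, positive, negative; a point is interior exactly when all three are positive.

no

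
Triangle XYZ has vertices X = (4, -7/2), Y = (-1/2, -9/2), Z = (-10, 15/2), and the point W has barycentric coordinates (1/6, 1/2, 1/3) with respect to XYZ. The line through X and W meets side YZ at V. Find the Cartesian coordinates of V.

(-43/10, 3/10)

Line XW meets YZ where the X-coordinate vanishes; zeroing W's X-weight and renormalizing leaves Y, Z-weights 1/2 : 1/3 → (3/5, 2/5).
So V = (3/5)·Y + (2/5)·Z = (-43/10, 3/10).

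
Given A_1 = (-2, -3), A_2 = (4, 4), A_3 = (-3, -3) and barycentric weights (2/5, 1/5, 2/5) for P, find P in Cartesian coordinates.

P = (2/5)·A_1 + (1/5)·A_2 + (2/5)·A_3.
x-coordinate: (2/5)·(-2) + (1/5)·4 + (2/5)·(-3) = -6/5.
y-coordinate: (2/5)·(-3) + (1/5)·4 + (2/5)·(-3) = -8/5.

(-6/5, -8/5)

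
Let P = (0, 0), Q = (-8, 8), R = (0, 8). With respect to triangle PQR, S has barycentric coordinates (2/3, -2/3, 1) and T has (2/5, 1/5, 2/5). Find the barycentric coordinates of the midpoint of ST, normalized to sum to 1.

(8/15, -7/30, 7/10)

Since both coordinate triples sum to 1, the midpoint's barycentrics are the componentwise average.
(2/3+2/5)/2 = 8/15; similarly -7/30 and 7/10.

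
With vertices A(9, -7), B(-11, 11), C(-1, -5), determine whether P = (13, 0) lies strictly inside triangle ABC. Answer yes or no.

Barycentric coordinates of P: (137/70, 39/70, -53/35).
The three coordinates are positive, positive, negative; a point is interior exactly when all three are positive.

no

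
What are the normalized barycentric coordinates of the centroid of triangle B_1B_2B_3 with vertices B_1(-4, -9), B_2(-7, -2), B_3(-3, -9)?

(1/3, 1/3, 1/3)

The centroid is the average of the vertices, so each weight is 1/3.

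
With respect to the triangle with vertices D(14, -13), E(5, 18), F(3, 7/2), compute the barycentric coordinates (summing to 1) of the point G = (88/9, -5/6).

(5/9, 1/3, 1/9)

Signed area of the reference triangle: [DEF] = ½·(14·(18−(7/2)) + 5·(7/2−(-13)) + 3·(-13−18)) = ½·(203 + 165/2 − 93) = 385/4.
[GEF] = ½·((88/9)·(18−(7/2)) + 5·(7/2−(-5/6)) + 3·(-5/6−18)) = ½·(1276/9 + 65/3 − 113/2) = 1925/36, so the D-coordinate is (1925/36)/(385/4) = 5/9.
[DGF] = ½·(14·(-5/6−(7/2)) + (88/9)·(7/2−(-13)) + 3·(-13−(-5/6))) = ½·(-182/3 + 484/3 − 73/2) = 385/12, so the E-coordinate is 1/3.
[DEG] = ½·(14·(18−(-5/6)) + 5·(-5/6−(-13)) + (88/9)·(-13−18)) = ½·(791/3 + 365/6 − 2728/9) = 385/36, so the F-coordinate is 1/9.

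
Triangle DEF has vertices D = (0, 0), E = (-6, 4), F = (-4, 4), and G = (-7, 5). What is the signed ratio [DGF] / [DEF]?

[DEF] = ½·(0·(4−4) + (-6)·(4−0) + (-4)·(0−4)) = ½·(0 − 24 + 16) = -4.
[DGF] = ½·(0·(5−4) + (-7)·(4−0) + (-4)·(0−5)) = ½·(0 − 28 + 20) = -4, so the ratio is (-4)/(-4) = 1.

1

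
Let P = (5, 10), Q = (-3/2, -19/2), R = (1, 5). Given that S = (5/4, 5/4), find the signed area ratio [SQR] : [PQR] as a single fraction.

[PQR] = ½·(5·(-19/2−5) + (-3/2)·(5−10) + 1·(10−(-19/2))) = ½·(-145/2 + 15/2 + 39/2) = -91/4.
[SQR] = ½·((5/4)·(-19/2−5) + (-3/2)·(5−(5/4)) + 1·(5/4−(-19/2))) = ½·(-145/8 − 45/8 + 43/4) = -13/2, so the ratio is (-13/2)/(-91/4) = 2/7.

2/7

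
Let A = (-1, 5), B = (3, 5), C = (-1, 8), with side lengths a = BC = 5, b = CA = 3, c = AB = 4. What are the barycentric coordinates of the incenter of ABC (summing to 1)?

The incenter has barycentric coordinates proportional to the opposite side lengths: (5 : 3 : 4).
Normalizing by 5+3+4 = 12 gives (5/12, 1/4, 1/3).

(5/12, 1/4, 1/3)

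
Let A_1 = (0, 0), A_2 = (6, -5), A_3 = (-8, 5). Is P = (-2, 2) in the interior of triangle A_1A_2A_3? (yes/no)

Barycentric coordinates of P: (9/5, -3/5, -1/5).
The three coordinates are positive, negative, negative; a point is interior exactly when all three are positive.

no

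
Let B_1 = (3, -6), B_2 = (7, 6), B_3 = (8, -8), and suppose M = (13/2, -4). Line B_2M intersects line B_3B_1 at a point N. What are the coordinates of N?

(19/3, -22/3)

Barycentric coordinates of M with respect to B_1B_2B_3: (1/4, 1/4, 1/2).
On side B_3B_1 the B_2-coordinate is zero; dropping M's B_2-weight 1/4 and renormalizing the remaining 1/2 : 1/4 gives weights 2/3, 1/3 on B_3, B_1.
N = (2/3)·(8, -8) + (1/3)·(3, -6) = (19/3, -22/3).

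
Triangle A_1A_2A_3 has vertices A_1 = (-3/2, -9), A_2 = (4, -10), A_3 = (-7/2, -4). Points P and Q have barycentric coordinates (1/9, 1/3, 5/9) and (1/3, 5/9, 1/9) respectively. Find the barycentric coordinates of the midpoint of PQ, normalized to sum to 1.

(2/9, 4/9, 1/3)

Since both coordinate triples sum to 1, the midpoint's barycentrics are the componentwise average.
(1/9+1/3)/2 = 2/9; similarly 4/9 and 1/3.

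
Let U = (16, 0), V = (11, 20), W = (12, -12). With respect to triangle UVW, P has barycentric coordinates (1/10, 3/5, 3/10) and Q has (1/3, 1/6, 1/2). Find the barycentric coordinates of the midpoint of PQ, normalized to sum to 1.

Since both coordinate triples sum to 1, the midpoint's barycentrics are the componentwise average.
(1/10+1/3)/2 = 13/60; similarly 23/60 and 2/5.

(13/60, 23/60, 2/5)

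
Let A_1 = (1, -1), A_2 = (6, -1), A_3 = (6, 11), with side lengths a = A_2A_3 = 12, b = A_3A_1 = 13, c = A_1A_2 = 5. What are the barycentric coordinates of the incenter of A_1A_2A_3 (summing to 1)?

(2/5, 13/30, 1/6)

The incenter has barycentric coordinates proportional to the opposite side lengths: (12 : 13 : 5).
Normalizing by 12+13+5 = 30 gives (2/5, 13/30, 1/6).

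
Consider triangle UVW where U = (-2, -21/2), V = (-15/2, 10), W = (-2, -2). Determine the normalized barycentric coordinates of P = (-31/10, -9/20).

Signed area of the reference triangle: [UVW] = ½·((-2)·(10−(-2)) + (-15/2)·(-2−(-21/2)) + (-2)·(-21/2−10)) = ½·(-24 − 255/4 + 41) = -187/8.
[PVW] = ½·((-31/10)·(10−(-2)) + (-15/2)·(-2−(-9/20)) + (-2)·(-9/20−10)) = ½·(-186/5 + 93/8 + 209/10) = -187/80, so the U-coordinate is (-187/80)/(-187/8) = 1/10.
[UPW] = ½·((-2)·(-9/20−(-2)) + (-31/10)·(-2−(-21/2)) + (-2)·(-21/2−(-9/20))) = ½·(-31/10 − 527/20 + 201/10) = -187/40, so the V-coordinate is 1/5.
[UVP] = ½·((-2)·(10−(-9/20)) + (-15/2)·(-9/20−(-21/2)) + (-31/10)·(-21/2−10)) = ½·(-209/10 − 603/8 + 1271/20) = -1309/80, so the W-coordinate is 7/10.
Check: 1/10 + 1/5 + 7/10 = 1.

(1/10, 1/5, 7/10)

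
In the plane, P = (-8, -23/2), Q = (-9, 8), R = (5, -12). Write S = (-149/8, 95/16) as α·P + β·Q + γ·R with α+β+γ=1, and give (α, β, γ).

(7/8, 7/8, -3/4)

Signed area of the reference triangle: [PQR] = ½·((-8)·(8−(-12)) + (-9)·(-12−(-23/2)) + 5·(-23/2−8)) = ½·(-160 + 9/2 − 195/2) = -253/2.
[SQR] = ½·((-149/8)·(8−(-12)) + (-9)·(-12−(95/16)) + 5·(95/16−8)) = ½·(-745/2 + 2583/16 − 165/16) = -1771/16, so the P-coordinate is (-1771/16)/(-253/2) = 7/8.
[PSR] = ½·((-8)·(95/16−(-12)) + (-149/8)·(-12−(-23/2)) + 5·(-23/2−(95/16))) = ½·(-287/2 + 149/16 − 1395/16) = -1771/16, so the Q-coordinate is 7/8.
[PQS] = ½·((-8)·(8−(95/16)) + (-9)·(95/16−(-23/2)) + (-149/8)·(-23/2−8)) = ½·(-33/2 − 2511/16 + 5811/16) = 759/8, so the R-coordinate is -3/4.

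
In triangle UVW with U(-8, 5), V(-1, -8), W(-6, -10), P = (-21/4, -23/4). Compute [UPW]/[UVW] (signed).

1/4

[UVW] = ½·((-8)·(-8−(-10)) + (-1)·(-10−5) + (-6)·(5−(-8))) = ½·(-16 + 15 − 78) = -79/2.
[UPW] = ½·((-8)·(-23/4−(-10)) + (-21/4)·(-10−5) + (-6)·(5−(-23/4))) = ½·(-34 + 315/4 − 129/2) = -79/8, so the ratio is (-79/8)/(-79/2) = 1/4.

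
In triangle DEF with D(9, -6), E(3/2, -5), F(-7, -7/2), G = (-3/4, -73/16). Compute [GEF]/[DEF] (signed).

1/8

[DEF] = ½·(9·(-5−(-7/2)) + (3/2)·(-7/2−(-6)) + (-7)·(-6−(-5))) = ½·(-27/2 + 15/4 + 7) = -11/8.
[GEF] = ½·((-3/4)·(-5−(-7/2)) + (3/2)·(-7/2−(-73/16)) + (-7)·(-73/16−(-5))) = ½·(9/8 + 51/32 − 49/16) = -11/64, so the ratio is (-11/64)/(-11/8) = 1/8.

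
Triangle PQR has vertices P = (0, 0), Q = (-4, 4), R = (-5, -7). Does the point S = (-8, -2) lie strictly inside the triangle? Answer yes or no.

Barycentric coordinates of S: (-19/24, 23/24, 5/6).
The three coordinates are negative, positive, positive; a point is interior exactly when all three are positive.

no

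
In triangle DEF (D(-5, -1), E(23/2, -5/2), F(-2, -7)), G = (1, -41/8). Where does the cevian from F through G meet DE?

(6, -2)

Barycentric coordinates of G with respect to DEF: (1/8, 1/4, 5/8).
On side DE the F-coordinate is zero; dropping G's F-weight 5/8 and renormalizing the remaining 1/8 : 1/4 gives weights 1/3, 2/3 on D, E.
H = (1/3)·(-5, -1) + (2/3)·(23/2, -5/2) = (6, -2).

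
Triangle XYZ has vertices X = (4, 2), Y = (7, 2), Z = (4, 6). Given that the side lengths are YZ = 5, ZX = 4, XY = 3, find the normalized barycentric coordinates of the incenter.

The incenter has barycentric coordinates proportional to the opposite side lengths: (5 : 4 : 3).
Normalizing by 5+4+3 = 12 gives (5/12, 1/3, 1/4).

(5/12, 1/3, 1/4)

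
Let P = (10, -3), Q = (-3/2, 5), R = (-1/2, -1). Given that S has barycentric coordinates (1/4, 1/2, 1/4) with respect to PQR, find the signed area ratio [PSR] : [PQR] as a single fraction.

1/2

The signed ratio [PSR]/[PQR] equals the barycentric coordinate of S at vertex Q, which is 1/2.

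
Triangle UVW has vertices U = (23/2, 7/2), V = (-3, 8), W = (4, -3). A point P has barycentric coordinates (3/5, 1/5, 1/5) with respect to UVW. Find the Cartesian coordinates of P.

P = (3/5)·U + (1/5)·V + (1/5)·W.
x-coordinate: (3/5)·(23/2) + (1/5)·(-3) + (1/5)·4 = 71/10.
y-coordinate: (3/5)·(7/2) + (1/5)·8 + (1/5)·(-3) = 31/10.

(71/10, 31/10)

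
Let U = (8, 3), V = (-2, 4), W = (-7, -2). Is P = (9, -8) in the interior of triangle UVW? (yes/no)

Barycentric coordinates of P: (126/65, -34/13, 109/65).
The three coordinates are positive, negative, positive; a point is interior exactly when all three are positive.

no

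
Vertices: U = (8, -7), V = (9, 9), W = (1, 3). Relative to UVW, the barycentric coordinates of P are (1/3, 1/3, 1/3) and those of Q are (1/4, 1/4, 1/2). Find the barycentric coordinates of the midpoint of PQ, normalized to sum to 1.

(7/24, 7/24, 5/12)

Since both coordinate triples sum to 1, the midpoint's barycentrics are the componentwise average.
(1/3+1/4)/2 = 7/24; similarly 7/24 and 5/12.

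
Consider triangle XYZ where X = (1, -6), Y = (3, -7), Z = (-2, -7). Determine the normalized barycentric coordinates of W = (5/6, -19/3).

(2/3, 1/6, 1/6)

Signed area of the reference triangle: [XYZ] = ½·(1·(-7−(-7)) + 3·(-7−(-6)) + (-2)·(-6−(-7))) = ½·(0 − 3 − 2) = -5/2.
[WYZ] = ½·((5/6)·(-7−(-7)) + 3·(-7−(-19/3)) + (-2)·(-19/3−(-7))) = ½·(0 − 2 − 4/3) = -5/3, so the X-coordinate is (-5/3)/(-5/2) = 2/3.
[XWZ] = ½·(1·(-19/3−(-7)) + (5/6)·(-7−(-6)) + (-2)·(-6−(-19/3))) = ½·(2/3 − 5/6 − 2/3) = -5/12, so the Y-coordinate is 1/6.
[XYW] = ½·(1·(-7−(-19/3)) + 3·(-19/3−(-6)) + (5/6)·(-6−(-7))) = ½·(-2/3 − 1 + 5/6) = -5/12, so the Z-coordinate is 1/6.
Check: 2/3 + 1/6 + 1/6 = 1.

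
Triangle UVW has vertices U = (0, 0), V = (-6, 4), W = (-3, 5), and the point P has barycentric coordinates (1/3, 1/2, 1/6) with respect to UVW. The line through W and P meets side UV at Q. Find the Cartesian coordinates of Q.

Line WP meets UV where the W-coordinate vanishes; zeroing P's W-weight and renormalizing leaves U, V-weights 1/3 : 1/2 → (2/5, 3/5).
So Q = (2/5)·U + (3/5)·V = (-18/5, 12/5).

(-18/5, 12/5)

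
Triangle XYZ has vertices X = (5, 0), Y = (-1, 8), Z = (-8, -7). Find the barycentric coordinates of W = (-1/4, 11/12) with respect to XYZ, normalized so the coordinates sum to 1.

Signed area of the reference triangle: [XYZ] = ½·(5·(8−(-7)) + (-1)·(-7−0) + (-8)·(0−8)) = ½·(75 + 7 + 64) = 73.
[WYZ] = ½·((-1/4)·(8−(-7)) + (-1)·(-7−(11/12)) + (-8)·(11/12−8)) = ½·(-15/4 + 95/12 + 170/3) = 365/12, so the X-coordinate is (365/12)/73 = 5/12.
[XWZ] = ½·(5·(11/12−(-7)) + (-1/4)·(-7−0) + (-8)·(0−(11/12))) = ½·(475/12 + 7/4 + 22/3) = 73/3, so the Y-coordinate is 1/3.
[XYW] = ½·(5·(8−(11/12)) + (-1)·(11/12−0) + (-1/4)·(0−8)) = ½·(425/12 − 11/12 + 2) = 73/4, so the Z-coordinate is 1/4.

(5/12, 1/3, 1/4)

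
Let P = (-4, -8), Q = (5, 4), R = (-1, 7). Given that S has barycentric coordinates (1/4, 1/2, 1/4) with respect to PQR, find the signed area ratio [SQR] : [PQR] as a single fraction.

1/4

The signed ratio [SQR]/[PQR] equals the barycentric coordinate of S at vertex P, which is 1/4.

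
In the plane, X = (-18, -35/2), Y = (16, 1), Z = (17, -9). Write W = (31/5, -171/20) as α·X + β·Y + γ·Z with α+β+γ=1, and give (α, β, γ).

(3/10, 3/10, 2/5)

Signed area of the reference triangle: [XYZ] = ½·((-18)·(1−(-9)) + 16·(-9−(-35/2)) + 17·(-35/2−1)) = ½·(-180 + 136 − 629/2) = -717/4.
[WYZ] = ½·((31/5)·(1−(-9)) + 16·(-9−(-171/20)) + 17·(-171/20−1)) = ½·(62 − 36/5 − 3247/20) = -2151/40, so the X-coordinate is (-2151/40)/(-717/4) = 3/10.
[XWZ] = ½·((-18)·(-171/20−(-9)) + (31/5)·(-9−(-35/2)) + 17·(-35/2−(-171/20))) = ½·(-81/10 + 527/10 − 3043/20) = -2151/40, so the Y-coordinate is 3/10.
[XYW] = ½·((-18)·(1−(-171/20)) + 16·(-171/20−(-35/2)) + (31/5)·(-35/2−1)) = ½·(-1719/10 + 716/5 − 1147/10) = -717/10, so the Z-coordinate is 2/5.
Check: 3/10 + 3/10 + 2/5 = 1.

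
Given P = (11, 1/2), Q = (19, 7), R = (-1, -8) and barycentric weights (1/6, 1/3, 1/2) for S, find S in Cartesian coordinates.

(23/3, -19/12)

S = (1/6)·P + (1/3)·Q + (1/2)·R.
x-coordinate: (1/6)·11 + (1/3)·19 + (1/2)·(-1) = 23/3.
y-coordinate: (1/6)·(1/2) + (1/3)·7 + (1/2)·(-8) = -19/12.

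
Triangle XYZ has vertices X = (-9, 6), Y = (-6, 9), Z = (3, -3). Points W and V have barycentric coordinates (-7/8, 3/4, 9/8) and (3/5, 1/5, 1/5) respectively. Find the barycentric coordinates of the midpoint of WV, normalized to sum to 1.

Since both coordinate triples sum to 1, the midpoint's barycentrics are the componentwise average.
(-7/8+3/5)/2 = -11/80; similarly 19/40 and 53/80.

(-11/80, 19/40, 53/80)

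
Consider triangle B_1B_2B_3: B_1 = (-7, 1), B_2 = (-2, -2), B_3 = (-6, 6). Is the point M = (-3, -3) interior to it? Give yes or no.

no

Barycentric coordinates of M: (3/7, 6/7, -2/7).
The three coordinates are positive, positive, negative; a point is interior exactly when all three are positive.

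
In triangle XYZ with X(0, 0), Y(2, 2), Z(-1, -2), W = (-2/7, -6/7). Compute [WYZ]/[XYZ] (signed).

[XYZ] = ½·(0·(2−(-2)) + 2·(-2−0) + (-1)·(0−2)) = ½·(0 − 4 + 2) = -1.
[WYZ] = ½·((-2/7)·(2−(-2)) + 2·(-2−(-6/7)) + (-1)·(-6/7−2)) = ½·(-8/7 − 16/7 + 20/7) = -2/7, so the ratio is (-2/7)/(-1) = 2/7.

2/7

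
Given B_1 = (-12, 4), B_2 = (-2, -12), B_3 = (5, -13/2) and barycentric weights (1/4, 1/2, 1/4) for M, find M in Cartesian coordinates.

M = (1/4)·B_1 + (1/2)·B_2 + (1/4)·B_3.
x-coordinate: (1/4)·(-12) + (1/2)·(-2) + (1/4)·5 = -11/4.
y-coordinate: (1/4)·4 + (1/2)·(-12) + (1/4)·(-13/2) = -53/8.

(-11/4, -53/8)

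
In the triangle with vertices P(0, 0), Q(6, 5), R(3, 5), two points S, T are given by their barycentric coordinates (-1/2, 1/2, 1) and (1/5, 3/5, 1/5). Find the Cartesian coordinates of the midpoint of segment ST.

(51/10, 23/4)

Barycentric coordinates of the midpoint are the average: (-3/20, 11/20, 3/5).
Converting: (-3/20)·P + (11/20)·Q + (3/5)·R = (51/10, 23/4).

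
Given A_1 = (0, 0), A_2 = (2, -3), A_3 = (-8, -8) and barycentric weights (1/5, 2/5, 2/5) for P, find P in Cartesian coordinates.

P = (1/5)·A_1 + (2/5)·A_2 + (2/5)·A_3.
x-coordinate: (1/5)·0 + (2/5)·2 + (2/5)·(-8) = -12/5.
y-coordinate: (1/5)·0 + (2/5)·(-3) + (2/5)·(-8) = -22/5.

(-12/5, -22/5)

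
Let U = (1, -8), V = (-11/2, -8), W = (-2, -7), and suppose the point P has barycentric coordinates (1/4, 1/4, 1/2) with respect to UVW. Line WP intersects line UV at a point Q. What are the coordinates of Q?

Line WP meets UV where the W-coordinate vanishes; zeroing P's W-weight and renormalizing leaves U, V-weights 1/4 : 1/4 → (1/2, 1/2).
So Q = (1/2)·U + (1/2)·V = (-9/4, -8).

(-9/4, -8)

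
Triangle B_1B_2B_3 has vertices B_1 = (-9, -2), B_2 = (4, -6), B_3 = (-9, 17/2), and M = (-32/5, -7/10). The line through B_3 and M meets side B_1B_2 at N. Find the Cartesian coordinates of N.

(-23/4, -3)

Barycentric coordinates of M with respect to B_1B_2B_3: (3/5, 1/5, 1/5).
On side B_1B_2 the B_3-coordinate is zero; dropping M's B_3-weight 1/5 and renormalizing the remaining 3/5 : 1/5 gives weights 3/4, 1/4 on B_1, B_2.
N = (3/4)·(-9, -2) + (1/4)·(4, -6) = (-23/4, -3).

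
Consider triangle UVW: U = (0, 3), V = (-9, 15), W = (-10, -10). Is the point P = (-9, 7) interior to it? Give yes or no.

yes

Barycentric coordinates of P: (8/237, 157/237, 24/79).
The three coordinates are positive, positive, positive; a point is interior exactly when all three are positive.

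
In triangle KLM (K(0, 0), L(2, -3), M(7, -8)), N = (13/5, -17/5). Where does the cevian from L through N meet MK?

(7/2, -4)

Barycentric coordinates of N with respect to KLM: (1/5, 3/5, 1/5).
On side MK the L-coordinate is zero; dropping N's L-weight 3/5 and renormalizing the remaining 1/5 : 1/5 gives weights 1/2, 1/2 on M, K.
J = (1/2)·(7, -8) + (1/2)·(0, 0) = (7/2, -4).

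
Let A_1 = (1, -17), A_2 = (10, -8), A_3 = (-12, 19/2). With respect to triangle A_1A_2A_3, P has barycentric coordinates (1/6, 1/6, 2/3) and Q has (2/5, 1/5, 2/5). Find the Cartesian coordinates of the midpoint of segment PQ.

(-257/60, -73/60)

Barycentric coordinates of the midpoint are the average: (17/60, 11/60, 8/15).
Converting: (17/60)·A_1 + (11/60)·A_2 + (8/15)·A_3 = (-257/60, -73/60).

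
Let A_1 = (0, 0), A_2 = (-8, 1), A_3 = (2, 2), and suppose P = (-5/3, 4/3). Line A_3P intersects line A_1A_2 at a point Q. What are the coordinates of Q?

Barycentric coordinates of P with respect to A_1A_2A_3: (1/6, 1/3, 1/2).
On side A_1A_2 the A_3-coordinate is zero; dropping P's A_3-weight 1/2 and renormalizing the remaining 1/6 : 1/3 gives weights 1/3, 2/3 on A_1, A_2.
Q = (1/3)·(0, 0) + (2/3)·(-8, 1) = (-16/3, 2/3).

(-16/3, 2/3)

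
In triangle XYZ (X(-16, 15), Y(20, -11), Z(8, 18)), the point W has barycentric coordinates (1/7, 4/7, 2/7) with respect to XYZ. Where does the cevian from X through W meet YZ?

(16, -4/3)

Line XW meets YZ where the X-coordinate vanishes; zeroing W's X-weight and renormalizing leaves Y, Z-weights 4/7 : 2/7 → (2/3, 1/3).
So V = (2/3)·Y + (1/3)·Z = (16, -4/3).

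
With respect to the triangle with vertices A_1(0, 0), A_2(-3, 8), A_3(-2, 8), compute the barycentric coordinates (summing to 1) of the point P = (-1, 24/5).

Signed area of the reference triangle: [A_1A_2A_3] = ½·(0·(8−8) + (-3)·(8−0) + (-2)·(0−8)) = ½·(0 − 24 + 16) = -4.
[PA_2A_3] = ½·((-1)·(8−8) + (-3)·(8−(24/5)) + (-2)·(24/5−8)) = ½·(0 − 48/5 + 32/5) = -8/5, so the A_1-coordinate is (-8/5)/(-4) = 2/5.
[A_1PA_3] = ½·(0·(24/5−8) + (-1)·(8−0) + (-2)·(0−(24/5))) = ½·(0 − 8 + 48/5) = 4/5, so the A_2-coordinate is -1/5.
[A_1A_2P] = ½·(0·(8−(24/5)) + (-3)·(24/5−0) + (-1)·(0−8)) = ½·(0 − 72/5 + 8) = -16/5, so the A_3-coordinate is 4/5.

(2/5, -1/5, 4/5)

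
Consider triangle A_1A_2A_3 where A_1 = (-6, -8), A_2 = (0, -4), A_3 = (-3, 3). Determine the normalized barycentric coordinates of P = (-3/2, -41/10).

(1/5, 7/10, 1/10)

Signed area of the reference triangle: [A_1A_2A_3] = ½·((-6)·(-4−3) + 0·(3−(-8)) + (-3)·(-8−(-4))) = ½·(42 + 0 + 12) = 27.
[PA_2A_3] = ½·((-3/2)·(-4−3) + 0·(3−(-41/10)) + (-3)·(-41/10−(-4))) = ½·(21/2 + 0 + 3/10) = 27/5, so the A_1-coordinate is (27/5)/27 = 1/5.
[A_1PA_3] = ½·((-6)·(-41/10−3) + (-3/2)·(3−(-8)) + (-3)·(-8−(-41/10))) = ½·(213/5 − 33/2 + 117/10) = 189/10, so the A_2-coordinate is 7/10.
[A_1A_2P] = ½·((-6)·(-4−(-41/10)) + 0·(-41/10−(-8)) + (-3/2)·(-8−(-4))) = ½·(-3/5 + 0 + 6) = 27/10, so the A_3-coordinate is 1/10.
Check: 1/5 + 7/10 + 1/10 = 1.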